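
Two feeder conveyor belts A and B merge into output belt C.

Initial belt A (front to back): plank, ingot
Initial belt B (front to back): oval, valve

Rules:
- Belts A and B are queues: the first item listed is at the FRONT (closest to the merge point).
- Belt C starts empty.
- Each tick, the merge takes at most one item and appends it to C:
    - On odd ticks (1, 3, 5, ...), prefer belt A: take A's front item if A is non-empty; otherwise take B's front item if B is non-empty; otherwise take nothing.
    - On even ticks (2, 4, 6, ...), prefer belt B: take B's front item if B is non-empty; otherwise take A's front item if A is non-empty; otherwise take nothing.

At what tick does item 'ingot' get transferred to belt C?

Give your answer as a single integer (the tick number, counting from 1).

Answer: 3

Derivation:
Tick 1: prefer A, take plank from A; A=[ingot] B=[oval,valve] C=[plank]
Tick 2: prefer B, take oval from B; A=[ingot] B=[valve] C=[plank,oval]
Tick 3: prefer A, take ingot from A; A=[-] B=[valve] C=[plank,oval,ingot]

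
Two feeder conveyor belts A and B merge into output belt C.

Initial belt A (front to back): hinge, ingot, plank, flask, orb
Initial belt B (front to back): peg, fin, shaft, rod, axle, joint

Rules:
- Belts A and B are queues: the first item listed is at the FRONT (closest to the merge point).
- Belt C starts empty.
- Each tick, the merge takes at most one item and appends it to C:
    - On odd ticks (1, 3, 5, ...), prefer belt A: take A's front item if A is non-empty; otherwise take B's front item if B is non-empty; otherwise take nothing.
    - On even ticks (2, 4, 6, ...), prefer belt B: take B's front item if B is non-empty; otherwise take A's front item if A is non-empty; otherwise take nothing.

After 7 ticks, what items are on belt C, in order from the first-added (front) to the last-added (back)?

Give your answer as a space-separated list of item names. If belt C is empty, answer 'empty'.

Tick 1: prefer A, take hinge from A; A=[ingot,plank,flask,orb] B=[peg,fin,shaft,rod,axle,joint] C=[hinge]
Tick 2: prefer B, take peg from B; A=[ingot,plank,flask,orb] B=[fin,shaft,rod,axle,joint] C=[hinge,peg]
Tick 3: prefer A, take ingot from A; A=[plank,flask,orb] B=[fin,shaft,rod,axle,joint] C=[hinge,peg,ingot]
Tick 4: prefer B, take fin from B; A=[plank,flask,orb] B=[shaft,rod,axle,joint] C=[hinge,peg,ingot,fin]
Tick 5: prefer A, take plank from A; A=[flask,orb] B=[shaft,rod,axle,joint] C=[hinge,peg,ingot,fin,plank]
Tick 6: prefer B, take shaft from B; A=[flask,orb] B=[rod,axle,joint] C=[hinge,peg,ingot,fin,plank,shaft]
Tick 7: prefer A, take flask from A; A=[orb] B=[rod,axle,joint] C=[hinge,peg,ingot,fin,plank,shaft,flask]

Answer: hinge peg ingot fin plank shaft flask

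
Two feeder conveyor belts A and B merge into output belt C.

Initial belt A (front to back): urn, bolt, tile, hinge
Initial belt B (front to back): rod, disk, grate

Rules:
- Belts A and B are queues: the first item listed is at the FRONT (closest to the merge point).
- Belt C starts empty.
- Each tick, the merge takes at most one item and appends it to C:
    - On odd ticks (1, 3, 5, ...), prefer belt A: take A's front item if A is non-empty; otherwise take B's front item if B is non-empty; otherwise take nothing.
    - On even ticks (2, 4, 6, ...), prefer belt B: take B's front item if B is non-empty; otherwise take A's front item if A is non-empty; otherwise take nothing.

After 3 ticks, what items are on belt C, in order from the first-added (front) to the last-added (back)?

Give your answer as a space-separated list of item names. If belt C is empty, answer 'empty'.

Tick 1: prefer A, take urn from A; A=[bolt,tile,hinge] B=[rod,disk,grate] C=[urn]
Tick 2: prefer B, take rod from B; A=[bolt,tile,hinge] B=[disk,grate] C=[urn,rod]
Tick 3: prefer A, take bolt from A; A=[tile,hinge] B=[disk,grate] C=[urn,rod,bolt]

Answer: urn rod bolt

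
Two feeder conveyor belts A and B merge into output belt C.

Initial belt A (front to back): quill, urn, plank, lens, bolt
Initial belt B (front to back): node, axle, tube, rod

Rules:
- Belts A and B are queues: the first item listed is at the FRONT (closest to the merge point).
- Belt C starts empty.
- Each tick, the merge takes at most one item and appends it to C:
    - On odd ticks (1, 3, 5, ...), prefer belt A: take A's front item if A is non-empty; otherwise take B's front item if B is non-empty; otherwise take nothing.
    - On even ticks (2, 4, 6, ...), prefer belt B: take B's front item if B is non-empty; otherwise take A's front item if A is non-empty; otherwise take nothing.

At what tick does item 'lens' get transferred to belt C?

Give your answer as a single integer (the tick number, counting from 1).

Tick 1: prefer A, take quill from A; A=[urn,plank,lens,bolt] B=[node,axle,tube,rod] C=[quill]
Tick 2: prefer B, take node from B; A=[urn,plank,lens,bolt] B=[axle,tube,rod] C=[quill,node]
Tick 3: prefer A, take urn from A; A=[plank,lens,bolt] B=[axle,tube,rod] C=[quill,node,urn]
Tick 4: prefer B, take axle from B; A=[plank,lens,bolt] B=[tube,rod] C=[quill,node,urn,axle]
Tick 5: prefer A, take plank from A; A=[lens,bolt] B=[tube,rod] C=[quill,node,urn,axle,plank]
Tick 6: prefer B, take tube from B; A=[lens,bolt] B=[rod] C=[quill,node,urn,axle,plank,tube]
Tick 7: prefer A, take lens from A; A=[bolt] B=[rod] C=[quill,node,urn,axle,plank,tube,lens]

Answer: 7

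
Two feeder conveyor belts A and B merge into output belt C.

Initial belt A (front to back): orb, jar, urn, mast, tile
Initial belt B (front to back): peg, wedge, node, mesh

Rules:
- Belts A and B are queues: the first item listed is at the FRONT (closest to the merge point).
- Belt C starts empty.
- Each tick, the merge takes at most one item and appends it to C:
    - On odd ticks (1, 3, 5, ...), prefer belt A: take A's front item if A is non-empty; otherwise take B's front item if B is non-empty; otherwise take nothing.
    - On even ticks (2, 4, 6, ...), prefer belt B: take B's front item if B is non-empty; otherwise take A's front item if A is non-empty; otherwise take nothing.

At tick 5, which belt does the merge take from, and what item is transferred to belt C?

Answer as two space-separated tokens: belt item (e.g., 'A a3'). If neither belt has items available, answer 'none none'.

Tick 1: prefer A, take orb from A; A=[jar,urn,mast,tile] B=[peg,wedge,node,mesh] C=[orb]
Tick 2: prefer B, take peg from B; A=[jar,urn,mast,tile] B=[wedge,node,mesh] C=[orb,peg]
Tick 3: prefer A, take jar from A; A=[urn,mast,tile] B=[wedge,node,mesh] C=[orb,peg,jar]
Tick 4: prefer B, take wedge from B; A=[urn,mast,tile] B=[node,mesh] C=[orb,peg,jar,wedge]
Tick 5: prefer A, take urn from A; A=[mast,tile] B=[node,mesh] C=[orb,peg,jar,wedge,urn]

Answer: A urn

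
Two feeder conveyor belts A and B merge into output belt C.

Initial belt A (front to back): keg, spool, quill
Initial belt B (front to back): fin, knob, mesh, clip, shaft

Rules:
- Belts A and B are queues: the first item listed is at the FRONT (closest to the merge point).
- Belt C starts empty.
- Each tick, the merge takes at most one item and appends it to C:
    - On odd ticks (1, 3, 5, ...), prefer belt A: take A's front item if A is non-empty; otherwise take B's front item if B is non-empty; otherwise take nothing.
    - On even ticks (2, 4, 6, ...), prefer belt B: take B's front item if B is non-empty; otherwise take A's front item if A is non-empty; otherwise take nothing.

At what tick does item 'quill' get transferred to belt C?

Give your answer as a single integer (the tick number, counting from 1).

Tick 1: prefer A, take keg from A; A=[spool,quill] B=[fin,knob,mesh,clip,shaft] C=[keg]
Tick 2: prefer B, take fin from B; A=[spool,quill] B=[knob,mesh,clip,shaft] C=[keg,fin]
Tick 3: prefer A, take spool from A; A=[quill] B=[knob,mesh,clip,shaft] C=[keg,fin,spool]
Tick 4: prefer B, take knob from B; A=[quill] B=[mesh,clip,shaft] C=[keg,fin,spool,knob]
Tick 5: prefer A, take quill from A; A=[-] B=[mesh,clip,shaft] C=[keg,fin,spool,knob,quill]

Answer: 5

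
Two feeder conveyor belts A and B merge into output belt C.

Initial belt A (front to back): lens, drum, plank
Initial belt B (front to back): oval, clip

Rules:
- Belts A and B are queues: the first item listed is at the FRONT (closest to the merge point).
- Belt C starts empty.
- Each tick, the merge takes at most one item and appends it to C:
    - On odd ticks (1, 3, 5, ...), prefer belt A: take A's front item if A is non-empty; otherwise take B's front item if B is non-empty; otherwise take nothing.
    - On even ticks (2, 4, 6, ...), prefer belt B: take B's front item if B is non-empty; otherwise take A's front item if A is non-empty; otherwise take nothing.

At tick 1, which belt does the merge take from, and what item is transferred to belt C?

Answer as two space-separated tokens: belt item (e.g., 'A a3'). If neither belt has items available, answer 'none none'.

Answer: A lens

Derivation:
Tick 1: prefer A, take lens from A; A=[drum,plank] B=[oval,clip] C=[lens]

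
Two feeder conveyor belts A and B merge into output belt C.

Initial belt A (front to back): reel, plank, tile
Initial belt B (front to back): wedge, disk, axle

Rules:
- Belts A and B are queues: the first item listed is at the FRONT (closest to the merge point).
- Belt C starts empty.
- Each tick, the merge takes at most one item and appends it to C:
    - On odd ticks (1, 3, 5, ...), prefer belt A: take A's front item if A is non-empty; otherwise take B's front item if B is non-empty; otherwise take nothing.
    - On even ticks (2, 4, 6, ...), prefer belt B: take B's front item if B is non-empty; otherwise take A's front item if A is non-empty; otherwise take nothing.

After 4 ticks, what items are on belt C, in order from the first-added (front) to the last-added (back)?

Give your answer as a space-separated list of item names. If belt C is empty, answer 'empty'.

Answer: reel wedge plank disk

Derivation:
Tick 1: prefer A, take reel from A; A=[plank,tile] B=[wedge,disk,axle] C=[reel]
Tick 2: prefer B, take wedge from B; A=[plank,tile] B=[disk,axle] C=[reel,wedge]
Tick 3: prefer A, take plank from A; A=[tile] B=[disk,axle] C=[reel,wedge,plank]
Tick 4: prefer B, take disk from B; A=[tile] B=[axle] C=[reel,wedge,plank,disk]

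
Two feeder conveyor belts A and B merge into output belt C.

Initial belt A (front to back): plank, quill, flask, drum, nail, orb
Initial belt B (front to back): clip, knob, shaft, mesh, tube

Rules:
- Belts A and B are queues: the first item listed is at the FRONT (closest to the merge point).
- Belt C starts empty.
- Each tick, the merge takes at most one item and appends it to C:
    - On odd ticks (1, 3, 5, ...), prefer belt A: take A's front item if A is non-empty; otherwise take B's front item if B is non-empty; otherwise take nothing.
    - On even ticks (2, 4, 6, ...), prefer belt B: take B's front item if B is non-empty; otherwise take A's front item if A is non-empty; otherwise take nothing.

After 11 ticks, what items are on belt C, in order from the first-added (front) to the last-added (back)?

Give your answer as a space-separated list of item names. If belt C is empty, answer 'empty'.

Tick 1: prefer A, take plank from A; A=[quill,flask,drum,nail,orb] B=[clip,knob,shaft,mesh,tube] C=[plank]
Tick 2: prefer B, take clip from B; A=[quill,flask,drum,nail,orb] B=[knob,shaft,mesh,tube] C=[plank,clip]
Tick 3: prefer A, take quill from A; A=[flask,drum,nail,orb] B=[knob,shaft,mesh,tube] C=[plank,clip,quill]
Tick 4: prefer B, take knob from B; A=[flask,drum,nail,orb] B=[shaft,mesh,tube] C=[plank,clip,quill,knob]
Tick 5: prefer A, take flask from A; A=[drum,nail,orb] B=[shaft,mesh,tube] C=[plank,clip,quill,knob,flask]
Tick 6: prefer B, take shaft from B; A=[drum,nail,orb] B=[mesh,tube] C=[plank,clip,quill,knob,flask,shaft]
Tick 7: prefer A, take drum from A; A=[nail,orb] B=[mesh,tube] C=[plank,clip,quill,knob,flask,shaft,drum]
Tick 8: prefer B, take mesh from B; A=[nail,orb] B=[tube] C=[plank,clip,quill,knob,flask,shaft,drum,mesh]
Tick 9: prefer A, take nail from A; A=[orb] B=[tube] C=[plank,clip,quill,knob,flask,shaft,drum,mesh,nail]
Tick 10: prefer B, take tube from B; A=[orb] B=[-] C=[plank,clip,quill,knob,flask,shaft,drum,mesh,nail,tube]
Tick 11: prefer A, take orb from A; A=[-] B=[-] C=[plank,clip,quill,knob,flask,shaft,drum,mesh,nail,tube,orb]

Answer: plank clip quill knob flask shaft drum mesh nail tube orb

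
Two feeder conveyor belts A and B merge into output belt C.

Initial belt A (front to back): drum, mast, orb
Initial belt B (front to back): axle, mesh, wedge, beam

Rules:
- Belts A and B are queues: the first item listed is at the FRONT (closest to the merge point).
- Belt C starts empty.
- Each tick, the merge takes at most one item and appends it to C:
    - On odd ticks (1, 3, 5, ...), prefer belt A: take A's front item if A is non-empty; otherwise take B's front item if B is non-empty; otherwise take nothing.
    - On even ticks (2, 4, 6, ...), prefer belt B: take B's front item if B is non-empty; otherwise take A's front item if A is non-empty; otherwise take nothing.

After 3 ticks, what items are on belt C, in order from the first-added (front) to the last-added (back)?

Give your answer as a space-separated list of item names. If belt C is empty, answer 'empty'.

Answer: drum axle mast

Derivation:
Tick 1: prefer A, take drum from A; A=[mast,orb] B=[axle,mesh,wedge,beam] C=[drum]
Tick 2: prefer B, take axle from B; A=[mast,orb] B=[mesh,wedge,beam] C=[drum,axle]
Tick 3: prefer A, take mast from A; A=[orb] B=[mesh,wedge,beam] C=[drum,axle,mast]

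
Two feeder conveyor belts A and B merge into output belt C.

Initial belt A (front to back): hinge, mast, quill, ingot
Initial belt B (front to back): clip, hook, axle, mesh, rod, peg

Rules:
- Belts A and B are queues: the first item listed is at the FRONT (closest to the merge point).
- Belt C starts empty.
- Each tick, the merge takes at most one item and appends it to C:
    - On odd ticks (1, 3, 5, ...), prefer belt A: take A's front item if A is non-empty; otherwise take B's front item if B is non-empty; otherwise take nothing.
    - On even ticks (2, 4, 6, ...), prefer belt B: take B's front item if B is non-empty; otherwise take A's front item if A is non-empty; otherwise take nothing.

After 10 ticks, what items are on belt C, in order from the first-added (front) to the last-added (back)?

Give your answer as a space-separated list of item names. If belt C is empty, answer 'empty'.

Answer: hinge clip mast hook quill axle ingot mesh rod peg

Derivation:
Tick 1: prefer A, take hinge from A; A=[mast,quill,ingot] B=[clip,hook,axle,mesh,rod,peg] C=[hinge]
Tick 2: prefer B, take clip from B; A=[mast,quill,ingot] B=[hook,axle,mesh,rod,peg] C=[hinge,clip]
Tick 3: prefer A, take mast from A; A=[quill,ingot] B=[hook,axle,mesh,rod,peg] C=[hinge,clip,mast]
Tick 4: prefer B, take hook from B; A=[quill,ingot] B=[axle,mesh,rod,peg] C=[hinge,clip,mast,hook]
Tick 5: prefer A, take quill from A; A=[ingot] B=[axle,mesh,rod,peg] C=[hinge,clip,mast,hook,quill]
Tick 6: prefer B, take axle from B; A=[ingot] B=[mesh,rod,peg] C=[hinge,clip,mast,hook,quill,axle]
Tick 7: prefer A, take ingot from A; A=[-] B=[mesh,rod,peg] C=[hinge,clip,mast,hook,quill,axle,ingot]
Tick 8: prefer B, take mesh from B; A=[-] B=[rod,peg] C=[hinge,clip,mast,hook,quill,axle,ingot,mesh]
Tick 9: prefer A, take rod from B; A=[-] B=[peg] C=[hinge,clip,mast,hook,quill,axle,ingot,mesh,rod]
Tick 10: prefer B, take peg from B; A=[-] B=[-] C=[hinge,clip,mast,hook,quill,axle,ingot,mesh,rod,peg]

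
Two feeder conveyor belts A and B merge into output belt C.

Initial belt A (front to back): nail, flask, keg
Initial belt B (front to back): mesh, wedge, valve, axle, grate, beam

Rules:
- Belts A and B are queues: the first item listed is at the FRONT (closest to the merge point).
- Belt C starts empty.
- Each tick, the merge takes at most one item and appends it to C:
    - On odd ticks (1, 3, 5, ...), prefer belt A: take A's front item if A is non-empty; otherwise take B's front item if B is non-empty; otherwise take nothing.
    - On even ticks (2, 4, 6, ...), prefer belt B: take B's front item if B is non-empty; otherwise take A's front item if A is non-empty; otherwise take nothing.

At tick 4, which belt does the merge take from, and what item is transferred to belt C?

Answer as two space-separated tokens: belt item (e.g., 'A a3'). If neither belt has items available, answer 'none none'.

Answer: B wedge

Derivation:
Tick 1: prefer A, take nail from A; A=[flask,keg] B=[mesh,wedge,valve,axle,grate,beam] C=[nail]
Tick 2: prefer B, take mesh from B; A=[flask,keg] B=[wedge,valve,axle,grate,beam] C=[nail,mesh]
Tick 3: prefer A, take flask from A; A=[keg] B=[wedge,valve,axle,grate,beam] C=[nail,mesh,flask]
Tick 4: prefer B, take wedge from B; A=[keg] B=[valve,axle,grate,beam] C=[nail,mesh,flask,wedge]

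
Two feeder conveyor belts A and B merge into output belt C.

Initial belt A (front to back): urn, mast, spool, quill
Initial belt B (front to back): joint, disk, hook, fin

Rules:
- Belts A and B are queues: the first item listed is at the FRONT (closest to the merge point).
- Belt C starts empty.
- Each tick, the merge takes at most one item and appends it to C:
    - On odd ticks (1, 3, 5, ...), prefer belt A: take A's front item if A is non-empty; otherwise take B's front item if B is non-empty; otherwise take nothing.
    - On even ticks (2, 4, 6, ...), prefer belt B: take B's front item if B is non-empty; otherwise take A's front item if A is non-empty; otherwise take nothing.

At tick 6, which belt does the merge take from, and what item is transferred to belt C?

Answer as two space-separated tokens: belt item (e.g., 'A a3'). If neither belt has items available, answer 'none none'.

Answer: B hook

Derivation:
Tick 1: prefer A, take urn from A; A=[mast,spool,quill] B=[joint,disk,hook,fin] C=[urn]
Tick 2: prefer B, take joint from B; A=[mast,spool,quill] B=[disk,hook,fin] C=[urn,joint]
Tick 3: prefer A, take mast from A; A=[spool,quill] B=[disk,hook,fin] C=[urn,joint,mast]
Tick 4: prefer B, take disk from B; A=[spool,quill] B=[hook,fin] C=[urn,joint,mast,disk]
Tick 5: prefer A, take spool from A; A=[quill] B=[hook,fin] C=[urn,joint,mast,disk,spool]
Tick 6: prefer B, take hook from B; A=[quill] B=[fin] C=[urn,joint,mast,disk,spool,hook]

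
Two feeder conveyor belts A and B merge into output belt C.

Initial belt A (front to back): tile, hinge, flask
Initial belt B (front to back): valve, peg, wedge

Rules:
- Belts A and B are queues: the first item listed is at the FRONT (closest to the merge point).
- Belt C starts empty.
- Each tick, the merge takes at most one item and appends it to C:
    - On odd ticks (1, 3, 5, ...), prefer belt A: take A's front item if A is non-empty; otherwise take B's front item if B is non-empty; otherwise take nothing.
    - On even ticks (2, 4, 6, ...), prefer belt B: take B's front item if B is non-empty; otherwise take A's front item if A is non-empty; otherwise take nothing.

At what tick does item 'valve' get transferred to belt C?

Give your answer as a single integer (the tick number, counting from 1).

Answer: 2

Derivation:
Tick 1: prefer A, take tile from A; A=[hinge,flask] B=[valve,peg,wedge] C=[tile]
Tick 2: prefer B, take valve from B; A=[hinge,flask] B=[peg,wedge] C=[tile,valve]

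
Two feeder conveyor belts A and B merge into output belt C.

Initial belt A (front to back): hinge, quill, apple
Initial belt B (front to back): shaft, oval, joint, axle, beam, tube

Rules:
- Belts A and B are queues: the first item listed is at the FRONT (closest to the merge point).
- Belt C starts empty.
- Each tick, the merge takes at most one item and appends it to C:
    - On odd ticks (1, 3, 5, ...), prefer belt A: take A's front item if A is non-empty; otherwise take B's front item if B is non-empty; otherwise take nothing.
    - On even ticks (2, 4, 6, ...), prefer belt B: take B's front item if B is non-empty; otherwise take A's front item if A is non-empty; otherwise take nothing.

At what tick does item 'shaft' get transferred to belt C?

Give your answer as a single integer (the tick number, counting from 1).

Tick 1: prefer A, take hinge from A; A=[quill,apple] B=[shaft,oval,joint,axle,beam,tube] C=[hinge]
Tick 2: prefer B, take shaft from B; A=[quill,apple] B=[oval,joint,axle,beam,tube] C=[hinge,shaft]

Answer: 2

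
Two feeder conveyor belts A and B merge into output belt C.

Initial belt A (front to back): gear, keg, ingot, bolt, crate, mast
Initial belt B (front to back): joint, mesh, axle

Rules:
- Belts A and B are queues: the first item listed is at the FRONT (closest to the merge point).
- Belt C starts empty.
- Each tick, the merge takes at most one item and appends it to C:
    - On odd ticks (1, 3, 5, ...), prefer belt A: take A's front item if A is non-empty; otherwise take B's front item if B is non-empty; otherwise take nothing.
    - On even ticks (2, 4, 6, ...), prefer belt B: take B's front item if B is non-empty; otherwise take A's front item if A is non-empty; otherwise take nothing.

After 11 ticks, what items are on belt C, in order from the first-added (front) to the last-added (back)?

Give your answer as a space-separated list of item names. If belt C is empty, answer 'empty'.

Answer: gear joint keg mesh ingot axle bolt crate mast

Derivation:
Tick 1: prefer A, take gear from A; A=[keg,ingot,bolt,crate,mast] B=[joint,mesh,axle] C=[gear]
Tick 2: prefer B, take joint from B; A=[keg,ingot,bolt,crate,mast] B=[mesh,axle] C=[gear,joint]
Tick 3: prefer A, take keg from A; A=[ingot,bolt,crate,mast] B=[mesh,axle] C=[gear,joint,keg]
Tick 4: prefer B, take mesh from B; A=[ingot,bolt,crate,mast] B=[axle] C=[gear,joint,keg,mesh]
Tick 5: prefer A, take ingot from A; A=[bolt,crate,mast] B=[axle] C=[gear,joint,keg,mesh,ingot]
Tick 6: prefer B, take axle from B; A=[bolt,crate,mast] B=[-] C=[gear,joint,keg,mesh,ingot,axle]
Tick 7: prefer A, take bolt from A; A=[crate,mast] B=[-] C=[gear,joint,keg,mesh,ingot,axle,bolt]
Tick 8: prefer B, take crate from A; A=[mast] B=[-] C=[gear,joint,keg,mesh,ingot,axle,bolt,crate]
Tick 9: prefer A, take mast from A; A=[-] B=[-] C=[gear,joint,keg,mesh,ingot,axle,bolt,crate,mast]
Tick 10: prefer B, both empty, nothing taken; A=[-] B=[-] C=[gear,joint,keg,mesh,ingot,axle,bolt,crate,mast]
Tick 11: prefer A, both empty, nothing taken; A=[-] B=[-] C=[gear,joint,keg,mesh,ingot,axle,bolt,crate,mast]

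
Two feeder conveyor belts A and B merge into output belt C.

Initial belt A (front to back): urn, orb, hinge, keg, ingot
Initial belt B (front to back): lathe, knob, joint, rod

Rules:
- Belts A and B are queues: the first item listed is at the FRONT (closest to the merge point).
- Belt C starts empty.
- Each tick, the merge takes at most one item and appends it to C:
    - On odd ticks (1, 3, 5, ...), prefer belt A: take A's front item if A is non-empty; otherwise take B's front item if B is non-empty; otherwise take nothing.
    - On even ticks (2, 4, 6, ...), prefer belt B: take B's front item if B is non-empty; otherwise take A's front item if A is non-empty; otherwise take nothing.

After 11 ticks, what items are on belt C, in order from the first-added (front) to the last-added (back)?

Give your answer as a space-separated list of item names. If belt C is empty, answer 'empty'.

Tick 1: prefer A, take urn from A; A=[orb,hinge,keg,ingot] B=[lathe,knob,joint,rod] C=[urn]
Tick 2: prefer B, take lathe from B; A=[orb,hinge,keg,ingot] B=[knob,joint,rod] C=[urn,lathe]
Tick 3: prefer A, take orb from A; A=[hinge,keg,ingot] B=[knob,joint,rod] C=[urn,lathe,orb]
Tick 4: prefer B, take knob from B; A=[hinge,keg,ingot] B=[joint,rod] C=[urn,lathe,orb,knob]
Tick 5: prefer A, take hinge from A; A=[keg,ingot] B=[joint,rod] C=[urn,lathe,orb,knob,hinge]
Tick 6: prefer B, take joint from B; A=[keg,ingot] B=[rod] C=[urn,lathe,orb,knob,hinge,joint]
Tick 7: prefer A, take keg from A; A=[ingot] B=[rod] C=[urn,lathe,orb,knob,hinge,joint,keg]
Tick 8: prefer B, take rod from B; A=[ingot] B=[-] C=[urn,lathe,orb,knob,hinge,joint,keg,rod]
Tick 9: prefer A, take ingot from A; A=[-] B=[-] C=[urn,lathe,orb,knob,hinge,joint,keg,rod,ingot]
Tick 10: prefer B, both empty, nothing taken; A=[-] B=[-] C=[urn,lathe,orb,knob,hinge,joint,keg,rod,ingot]
Tick 11: prefer A, both empty, nothing taken; A=[-] B=[-] C=[urn,lathe,orb,knob,hinge,joint,keg,rod,ingot]

Answer: urn lathe orb knob hinge joint keg rod ingot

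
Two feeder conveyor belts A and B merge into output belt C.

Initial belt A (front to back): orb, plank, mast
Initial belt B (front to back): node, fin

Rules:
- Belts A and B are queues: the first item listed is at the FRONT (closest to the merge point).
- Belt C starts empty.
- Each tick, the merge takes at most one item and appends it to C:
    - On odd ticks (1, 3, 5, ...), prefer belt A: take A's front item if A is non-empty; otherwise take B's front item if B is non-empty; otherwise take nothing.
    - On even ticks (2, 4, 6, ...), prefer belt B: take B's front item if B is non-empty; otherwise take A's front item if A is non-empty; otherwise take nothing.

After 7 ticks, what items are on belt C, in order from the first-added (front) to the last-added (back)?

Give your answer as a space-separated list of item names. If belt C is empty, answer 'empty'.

Tick 1: prefer A, take orb from A; A=[plank,mast] B=[node,fin] C=[orb]
Tick 2: prefer B, take node from B; A=[plank,mast] B=[fin] C=[orb,node]
Tick 3: prefer A, take plank from A; A=[mast] B=[fin] C=[orb,node,plank]
Tick 4: prefer B, take fin from B; A=[mast] B=[-] C=[orb,node,plank,fin]
Tick 5: prefer A, take mast from A; A=[-] B=[-] C=[orb,node,plank,fin,mast]
Tick 6: prefer B, both empty, nothing taken; A=[-] B=[-] C=[orb,node,plank,fin,mast]
Tick 7: prefer A, both empty, nothing taken; A=[-] B=[-] C=[orb,node,plank,fin,mast]

Answer: orb node plank fin mast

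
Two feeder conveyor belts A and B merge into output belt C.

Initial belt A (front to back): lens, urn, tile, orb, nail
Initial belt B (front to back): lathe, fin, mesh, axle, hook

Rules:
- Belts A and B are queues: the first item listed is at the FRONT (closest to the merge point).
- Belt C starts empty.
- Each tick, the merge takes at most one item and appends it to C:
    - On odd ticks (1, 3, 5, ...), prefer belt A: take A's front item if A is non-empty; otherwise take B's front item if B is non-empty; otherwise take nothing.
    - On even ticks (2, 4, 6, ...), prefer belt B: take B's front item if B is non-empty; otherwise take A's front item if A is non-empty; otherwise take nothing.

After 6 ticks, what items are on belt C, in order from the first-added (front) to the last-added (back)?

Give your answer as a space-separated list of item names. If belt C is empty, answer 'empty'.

Tick 1: prefer A, take lens from A; A=[urn,tile,orb,nail] B=[lathe,fin,mesh,axle,hook] C=[lens]
Tick 2: prefer B, take lathe from B; A=[urn,tile,orb,nail] B=[fin,mesh,axle,hook] C=[lens,lathe]
Tick 3: prefer A, take urn from A; A=[tile,orb,nail] B=[fin,mesh,axle,hook] C=[lens,lathe,urn]
Tick 4: prefer B, take fin from B; A=[tile,orb,nail] B=[mesh,axle,hook] C=[lens,lathe,urn,fin]
Tick 5: prefer A, take tile from A; A=[orb,nail] B=[mesh,axle,hook] C=[lens,lathe,urn,fin,tile]
Tick 6: prefer B, take mesh from B; A=[orb,nail] B=[axle,hook] C=[lens,lathe,urn,fin,tile,mesh]

Answer: lens lathe urn fin tile mesh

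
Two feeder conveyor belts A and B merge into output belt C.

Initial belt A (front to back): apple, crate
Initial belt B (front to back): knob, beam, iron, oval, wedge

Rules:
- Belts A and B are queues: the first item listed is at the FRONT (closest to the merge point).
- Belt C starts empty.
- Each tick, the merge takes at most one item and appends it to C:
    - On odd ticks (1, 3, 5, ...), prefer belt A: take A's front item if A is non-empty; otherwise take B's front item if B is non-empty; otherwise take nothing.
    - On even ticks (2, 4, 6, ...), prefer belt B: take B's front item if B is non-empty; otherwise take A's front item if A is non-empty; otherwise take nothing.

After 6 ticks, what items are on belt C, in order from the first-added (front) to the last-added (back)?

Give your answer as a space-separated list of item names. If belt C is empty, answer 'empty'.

Tick 1: prefer A, take apple from A; A=[crate] B=[knob,beam,iron,oval,wedge] C=[apple]
Tick 2: prefer B, take knob from B; A=[crate] B=[beam,iron,oval,wedge] C=[apple,knob]
Tick 3: prefer A, take crate from A; A=[-] B=[beam,iron,oval,wedge] C=[apple,knob,crate]
Tick 4: prefer B, take beam from B; A=[-] B=[iron,oval,wedge] C=[apple,knob,crate,beam]
Tick 5: prefer A, take iron from B; A=[-] B=[oval,wedge] C=[apple,knob,crate,beam,iron]
Tick 6: prefer B, take oval from B; A=[-] B=[wedge] C=[apple,knob,crate,beam,iron,oval]

Answer: apple knob crate beam iron oval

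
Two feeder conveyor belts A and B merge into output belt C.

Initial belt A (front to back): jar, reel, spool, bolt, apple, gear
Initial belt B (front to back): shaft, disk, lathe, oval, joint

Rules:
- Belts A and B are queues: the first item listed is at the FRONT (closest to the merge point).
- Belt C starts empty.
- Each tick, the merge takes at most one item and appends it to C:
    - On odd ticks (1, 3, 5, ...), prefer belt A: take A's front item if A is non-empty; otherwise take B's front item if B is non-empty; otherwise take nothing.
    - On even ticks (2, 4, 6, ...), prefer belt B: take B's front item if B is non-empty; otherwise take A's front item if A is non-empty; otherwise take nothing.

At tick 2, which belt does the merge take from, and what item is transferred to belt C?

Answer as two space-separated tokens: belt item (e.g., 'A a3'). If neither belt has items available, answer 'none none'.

Answer: B shaft

Derivation:
Tick 1: prefer A, take jar from A; A=[reel,spool,bolt,apple,gear] B=[shaft,disk,lathe,oval,joint] C=[jar]
Tick 2: prefer B, take shaft from B; A=[reel,spool,bolt,apple,gear] B=[disk,lathe,oval,joint] C=[jar,shaft]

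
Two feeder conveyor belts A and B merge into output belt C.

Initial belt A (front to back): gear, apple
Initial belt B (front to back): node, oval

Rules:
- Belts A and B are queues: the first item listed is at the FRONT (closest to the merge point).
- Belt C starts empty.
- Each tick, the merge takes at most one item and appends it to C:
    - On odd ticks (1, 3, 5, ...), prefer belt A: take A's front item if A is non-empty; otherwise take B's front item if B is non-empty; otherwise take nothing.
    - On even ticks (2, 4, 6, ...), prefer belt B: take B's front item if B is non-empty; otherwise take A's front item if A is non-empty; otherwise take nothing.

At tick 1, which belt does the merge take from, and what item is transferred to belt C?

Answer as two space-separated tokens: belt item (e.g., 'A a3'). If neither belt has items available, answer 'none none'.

Tick 1: prefer A, take gear from A; A=[apple] B=[node,oval] C=[gear]

Answer: A gear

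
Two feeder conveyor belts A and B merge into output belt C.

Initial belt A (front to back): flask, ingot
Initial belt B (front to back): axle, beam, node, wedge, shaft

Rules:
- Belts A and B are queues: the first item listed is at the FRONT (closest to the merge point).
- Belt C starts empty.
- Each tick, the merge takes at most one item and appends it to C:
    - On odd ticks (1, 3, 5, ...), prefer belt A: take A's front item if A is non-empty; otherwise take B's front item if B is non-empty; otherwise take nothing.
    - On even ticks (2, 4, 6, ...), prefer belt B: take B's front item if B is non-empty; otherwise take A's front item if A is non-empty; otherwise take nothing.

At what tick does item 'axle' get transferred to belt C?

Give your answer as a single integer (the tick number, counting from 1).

Tick 1: prefer A, take flask from A; A=[ingot] B=[axle,beam,node,wedge,shaft] C=[flask]
Tick 2: prefer B, take axle from B; A=[ingot] B=[beam,node,wedge,shaft] C=[flask,axle]

Answer: 2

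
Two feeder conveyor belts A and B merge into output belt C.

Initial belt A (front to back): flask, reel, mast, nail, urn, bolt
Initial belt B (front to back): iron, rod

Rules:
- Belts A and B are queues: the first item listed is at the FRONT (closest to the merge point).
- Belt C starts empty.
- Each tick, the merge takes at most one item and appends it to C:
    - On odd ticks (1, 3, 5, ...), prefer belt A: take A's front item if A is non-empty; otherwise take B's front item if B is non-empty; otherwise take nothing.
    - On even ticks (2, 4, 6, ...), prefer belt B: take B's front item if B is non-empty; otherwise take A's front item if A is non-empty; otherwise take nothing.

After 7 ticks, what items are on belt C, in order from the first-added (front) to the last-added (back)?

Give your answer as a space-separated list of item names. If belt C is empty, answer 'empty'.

Tick 1: prefer A, take flask from A; A=[reel,mast,nail,urn,bolt] B=[iron,rod] C=[flask]
Tick 2: prefer B, take iron from B; A=[reel,mast,nail,urn,bolt] B=[rod] C=[flask,iron]
Tick 3: prefer A, take reel from A; A=[mast,nail,urn,bolt] B=[rod] C=[flask,iron,reel]
Tick 4: prefer B, take rod from B; A=[mast,nail,urn,bolt] B=[-] C=[flask,iron,reel,rod]
Tick 5: prefer A, take mast from A; A=[nail,urn,bolt] B=[-] C=[flask,iron,reel,rod,mast]
Tick 6: prefer B, take nail from A; A=[urn,bolt] B=[-] C=[flask,iron,reel,rod,mast,nail]
Tick 7: prefer A, take urn from A; A=[bolt] B=[-] C=[flask,iron,reel,rod,mast,nail,urn]

Answer: flask iron reel rod mast nail urn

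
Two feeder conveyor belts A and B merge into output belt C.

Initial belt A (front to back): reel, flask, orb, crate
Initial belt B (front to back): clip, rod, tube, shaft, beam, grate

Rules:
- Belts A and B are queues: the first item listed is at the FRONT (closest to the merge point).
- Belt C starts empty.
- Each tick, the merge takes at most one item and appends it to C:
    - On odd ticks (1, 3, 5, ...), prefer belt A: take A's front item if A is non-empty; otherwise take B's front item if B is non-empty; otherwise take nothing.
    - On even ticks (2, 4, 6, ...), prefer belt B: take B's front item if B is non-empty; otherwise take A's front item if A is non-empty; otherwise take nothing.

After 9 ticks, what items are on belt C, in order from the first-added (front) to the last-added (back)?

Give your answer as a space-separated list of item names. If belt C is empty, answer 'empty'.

Tick 1: prefer A, take reel from A; A=[flask,orb,crate] B=[clip,rod,tube,shaft,beam,grate] C=[reel]
Tick 2: prefer B, take clip from B; A=[flask,orb,crate] B=[rod,tube,shaft,beam,grate] C=[reel,clip]
Tick 3: prefer A, take flask from A; A=[orb,crate] B=[rod,tube,shaft,beam,grate] C=[reel,clip,flask]
Tick 4: prefer B, take rod from B; A=[orb,crate] B=[tube,shaft,beam,grate] C=[reel,clip,flask,rod]
Tick 5: prefer A, take orb from A; A=[crate] B=[tube,shaft,beam,grate] C=[reel,clip,flask,rod,orb]
Tick 6: prefer B, take tube from B; A=[crate] B=[shaft,beam,grate] C=[reel,clip,flask,rod,orb,tube]
Tick 7: prefer A, take crate from A; A=[-] B=[shaft,beam,grate] C=[reel,clip,flask,rod,orb,tube,crate]
Tick 8: prefer B, take shaft from B; A=[-] B=[beam,grate] C=[reel,clip,flask,rod,orb,tube,crate,shaft]
Tick 9: prefer A, take beam from B; A=[-] B=[grate] C=[reel,clip,flask,rod,orb,tube,crate,shaft,beam]

Answer: reel clip flask rod orb tube crate shaft beam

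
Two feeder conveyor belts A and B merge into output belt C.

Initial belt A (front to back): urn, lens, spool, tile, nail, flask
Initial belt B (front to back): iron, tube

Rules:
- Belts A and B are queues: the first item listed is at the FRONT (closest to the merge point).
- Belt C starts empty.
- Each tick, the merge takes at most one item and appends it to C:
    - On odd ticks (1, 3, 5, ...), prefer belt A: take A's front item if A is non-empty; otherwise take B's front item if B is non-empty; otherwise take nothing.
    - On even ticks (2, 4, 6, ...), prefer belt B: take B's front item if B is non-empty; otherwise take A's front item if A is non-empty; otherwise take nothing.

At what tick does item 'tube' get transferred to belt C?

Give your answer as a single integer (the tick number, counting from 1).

Tick 1: prefer A, take urn from A; A=[lens,spool,tile,nail,flask] B=[iron,tube] C=[urn]
Tick 2: prefer B, take iron from B; A=[lens,spool,tile,nail,flask] B=[tube] C=[urn,iron]
Tick 3: prefer A, take lens from A; A=[spool,tile,nail,flask] B=[tube] C=[urn,iron,lens]
Tick 4: prefer B, take tube from B; A=[spool,tile,nail,flask] B=[-] C=[urn,iron,lens,tube]

Answer: 4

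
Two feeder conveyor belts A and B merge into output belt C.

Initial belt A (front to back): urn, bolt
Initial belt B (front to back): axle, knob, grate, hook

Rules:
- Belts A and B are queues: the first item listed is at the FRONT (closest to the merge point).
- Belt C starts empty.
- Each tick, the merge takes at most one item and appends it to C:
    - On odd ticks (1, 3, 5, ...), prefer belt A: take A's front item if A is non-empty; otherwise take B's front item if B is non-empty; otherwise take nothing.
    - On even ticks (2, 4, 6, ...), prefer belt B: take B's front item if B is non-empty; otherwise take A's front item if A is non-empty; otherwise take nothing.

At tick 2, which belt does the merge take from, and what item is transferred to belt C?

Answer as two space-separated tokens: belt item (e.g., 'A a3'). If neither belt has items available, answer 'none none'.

Tick 1: prefer A, take urn from A; A=[bolt] B=[axle,knob,grate,hook] C=[urn]
Tick 2: prefer B, take axle from B; A=[bolt] B=[knob,grate,hook] C=[urn,axle]

Answer: B axle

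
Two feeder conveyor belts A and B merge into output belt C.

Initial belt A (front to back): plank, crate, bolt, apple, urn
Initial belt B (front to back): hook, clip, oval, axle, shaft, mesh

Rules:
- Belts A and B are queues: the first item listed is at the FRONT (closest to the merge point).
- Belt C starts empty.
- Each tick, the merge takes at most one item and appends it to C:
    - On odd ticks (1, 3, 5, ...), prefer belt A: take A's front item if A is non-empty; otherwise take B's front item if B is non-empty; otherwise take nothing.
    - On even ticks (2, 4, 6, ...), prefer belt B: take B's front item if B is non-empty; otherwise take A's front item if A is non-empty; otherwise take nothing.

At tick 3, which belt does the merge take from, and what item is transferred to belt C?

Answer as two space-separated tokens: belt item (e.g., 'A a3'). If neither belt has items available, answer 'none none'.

Tick 1: prefer A, take plank from A; A=[crate,bolt,apple,urn] B=[hook,clip,oval,axle,shaft,mesh] C=[plank]
Tick 2: prefer B, take hook from B; A=[crate,bolt,apple,urn] B=[clip,oval,axle,shaft,mesh] C=[plank,hook]
Tick 3: prefer A, take crate from A; A=[bolt,apple,urn] B=[clip,oval,axle,shaft,mesh] C=[plank,hook,crate]

Answer: A crate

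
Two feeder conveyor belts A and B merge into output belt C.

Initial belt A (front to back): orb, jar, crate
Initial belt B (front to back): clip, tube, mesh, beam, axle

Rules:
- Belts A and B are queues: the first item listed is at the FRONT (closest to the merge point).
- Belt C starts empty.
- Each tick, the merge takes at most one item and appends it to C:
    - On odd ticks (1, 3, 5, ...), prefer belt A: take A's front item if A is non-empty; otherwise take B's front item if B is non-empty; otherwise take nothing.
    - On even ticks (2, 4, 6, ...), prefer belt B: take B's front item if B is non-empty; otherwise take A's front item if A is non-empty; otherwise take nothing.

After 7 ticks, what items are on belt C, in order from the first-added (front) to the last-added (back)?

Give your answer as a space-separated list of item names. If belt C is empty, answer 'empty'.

Tick 1: prefer A, take orb from A; A=[jar,crate] B=[clip,tube,mesh,beam,axle] C=[orb]
Tick 2: prefer B, take clip from B; A=[jar,crate] B=[tube,mesh,beam,axle] C=[orb,clip]
Tick 3: prefer A, take jar from A; A=[crate] B=[tube,mesh,beam,axle] C=[orb,clip,jar]
Tick 4: prefer B, take tube from B; A=[crate] B=[mesh,beam,axle] C=[orb,clip,jar,tube]
Tick 5: prefer A, take crate from A; A=[-] B=[mesh,beam,axle] C=[orb,clip,jar,tube,crate]
Tick 6: prefer B, take mesh from B; A=[-] B=[beam,axle] C=[orb,clip,jar,tube,crate,mesh]
Tick 7: prefer A, take beam from B; A=[-] B=[axle] C=[orb,clip,jar,tube,crate,mesh,beam]

Answer: orb clip jar tube crate mesh beam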